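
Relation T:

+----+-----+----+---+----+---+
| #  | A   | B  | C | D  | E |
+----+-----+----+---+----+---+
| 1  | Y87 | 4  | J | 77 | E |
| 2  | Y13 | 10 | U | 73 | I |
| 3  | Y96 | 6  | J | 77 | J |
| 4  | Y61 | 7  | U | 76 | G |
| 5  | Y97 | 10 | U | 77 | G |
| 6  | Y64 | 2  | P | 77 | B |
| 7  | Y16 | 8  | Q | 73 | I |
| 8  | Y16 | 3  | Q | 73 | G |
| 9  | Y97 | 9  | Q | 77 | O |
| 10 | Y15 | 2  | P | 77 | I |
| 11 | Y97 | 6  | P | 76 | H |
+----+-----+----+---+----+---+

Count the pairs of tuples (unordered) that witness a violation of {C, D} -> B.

(C=J, D=77): violating pairs (1,3) — 1 pair.
(C=P, D=77): all 2 rows agree on B — 0 pairs.
(C=Q, D=73): violating pairs (7,8) — 1 pair.

2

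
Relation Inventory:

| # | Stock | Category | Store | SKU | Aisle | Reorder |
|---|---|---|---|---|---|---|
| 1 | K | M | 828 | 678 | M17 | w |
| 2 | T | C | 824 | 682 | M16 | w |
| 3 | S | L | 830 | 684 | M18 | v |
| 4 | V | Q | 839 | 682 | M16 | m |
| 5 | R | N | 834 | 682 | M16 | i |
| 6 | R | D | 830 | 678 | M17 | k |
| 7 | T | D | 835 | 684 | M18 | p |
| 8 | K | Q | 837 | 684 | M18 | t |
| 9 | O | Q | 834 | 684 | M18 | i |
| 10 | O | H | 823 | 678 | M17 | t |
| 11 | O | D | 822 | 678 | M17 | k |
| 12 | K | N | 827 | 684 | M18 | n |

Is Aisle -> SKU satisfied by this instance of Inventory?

Aisle=M17: rows 1, 6, 10, 11 → SKU = 678, 678, 678, 678 ✓
Aisle=M16: rows 2, 4, 5 → SKU = 682, 682, 682 ✓
Aisle=M18: rows 3, 7, 8, 9, 12 → SKU = 684, 684, 684, 684, 684 ✓
Every Aisle value is associated with a single SKU value, so Aisle -> SKU holds.

Yes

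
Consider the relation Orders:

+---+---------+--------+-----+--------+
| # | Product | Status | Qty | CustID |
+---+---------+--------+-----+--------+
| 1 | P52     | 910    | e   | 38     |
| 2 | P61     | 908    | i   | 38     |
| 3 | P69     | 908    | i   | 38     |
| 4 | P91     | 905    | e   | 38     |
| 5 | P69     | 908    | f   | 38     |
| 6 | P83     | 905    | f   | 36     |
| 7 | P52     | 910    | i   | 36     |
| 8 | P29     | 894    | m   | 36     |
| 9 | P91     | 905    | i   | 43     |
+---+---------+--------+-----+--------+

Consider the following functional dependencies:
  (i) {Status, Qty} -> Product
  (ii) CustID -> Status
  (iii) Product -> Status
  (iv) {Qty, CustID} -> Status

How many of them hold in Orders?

(i) {Status, Qty} -> Product: (Status=908, Qty=i): rows 2, 3 → Product takes values {P61, P69} — violation — fails.
(ii) CustID -> Status: CustID=38: rows 1, 2, 3, 4, 5 → Status takes values {910, 908, 905} — violation; CustID=36: rows 6, 7, 8 → Status takes values {905, 910, 894} — violation — fails.
(iii) Product -> Status: every LHS value maps to a single RHS value — holds.
(iv) {Qty, CustID} -> Status: (Qty=e, CustID=38): rows 1, 4 → Status takes values {910, 905} — violation — fails.
1 of the 4 dependencies holds.

1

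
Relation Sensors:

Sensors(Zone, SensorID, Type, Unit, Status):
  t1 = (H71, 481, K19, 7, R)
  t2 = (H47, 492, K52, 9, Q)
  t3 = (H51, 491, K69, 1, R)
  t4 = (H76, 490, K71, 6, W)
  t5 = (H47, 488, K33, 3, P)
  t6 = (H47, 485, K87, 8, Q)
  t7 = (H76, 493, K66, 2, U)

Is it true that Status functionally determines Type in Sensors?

No

Status=R: rows 1, 3 → Type takes values {K19, K69} — violation
Status=Q: rows 2, 6 → Type takes values {K52, K87} — violation
Status=W: row 4 → Type = K71 ✓
Status=P: row 5 → Type = K33 ✓
Status=U: row 7 → Type = K66 ✓
Two rows agree on Status but differ on Type, so Status -> Type does not hold.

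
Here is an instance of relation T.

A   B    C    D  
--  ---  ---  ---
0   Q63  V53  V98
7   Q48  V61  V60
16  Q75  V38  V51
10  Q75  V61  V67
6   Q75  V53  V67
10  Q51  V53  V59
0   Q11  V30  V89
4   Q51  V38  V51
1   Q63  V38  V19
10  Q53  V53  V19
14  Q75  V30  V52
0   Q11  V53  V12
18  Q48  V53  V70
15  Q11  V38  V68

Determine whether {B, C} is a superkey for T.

Yes

All 14 rows have distinct {B, C} values, so {B, C} → (all attributes) holds and {B, C} is a superkey.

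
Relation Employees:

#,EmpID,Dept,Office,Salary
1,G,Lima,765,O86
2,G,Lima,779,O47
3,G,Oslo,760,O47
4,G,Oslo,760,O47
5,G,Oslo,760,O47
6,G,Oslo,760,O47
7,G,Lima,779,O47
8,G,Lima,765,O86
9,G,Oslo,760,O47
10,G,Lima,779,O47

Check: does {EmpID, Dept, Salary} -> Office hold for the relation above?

(EmpID=G, Dept=Lima, Salary=O86): rows 1, 8 → Office = 765, 765 ✓
(EmpID=G, Dept=Lima, Salary=O47): rows 2, 7, 10 → Office = 779, 779, 779 ✓
(EmpID=G, Dept=Oslo, Salary=O47): rows 3, 4, 5, 6, 9 → Office = 760, 760, 760, 760, 760 ✓
Every {EmpID, Dept, Salary} value is associated with a single Office value, so {EmpID, Dept, Salary} -> Office holds.

Yes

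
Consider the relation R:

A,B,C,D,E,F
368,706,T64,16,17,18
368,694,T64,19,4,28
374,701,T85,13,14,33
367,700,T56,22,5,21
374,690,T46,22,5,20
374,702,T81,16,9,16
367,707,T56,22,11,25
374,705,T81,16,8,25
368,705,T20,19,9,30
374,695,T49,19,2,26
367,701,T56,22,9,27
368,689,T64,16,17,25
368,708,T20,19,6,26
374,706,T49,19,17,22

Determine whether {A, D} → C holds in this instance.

No

(A=368, D=16): 2 rows → C = T64, T64 ✓
(A=368, D=19): 3 rows → C takes values {T64, T20} — violation
(A=374, D=13): 1 row → C = T85 ✓
(A=367, D=22): 3 rows → C = T56, T56, T56 ✓
(A=374, D=22): 1 row → C = T46 ✓
(A=374, D=16): 2 rows → C = T81, T81 ✓
(A=374, D=19): 2 rows → C = T49, T49 ✓
Two rows agree on {A, D} but differ on C, so {A, D} → C does not hold.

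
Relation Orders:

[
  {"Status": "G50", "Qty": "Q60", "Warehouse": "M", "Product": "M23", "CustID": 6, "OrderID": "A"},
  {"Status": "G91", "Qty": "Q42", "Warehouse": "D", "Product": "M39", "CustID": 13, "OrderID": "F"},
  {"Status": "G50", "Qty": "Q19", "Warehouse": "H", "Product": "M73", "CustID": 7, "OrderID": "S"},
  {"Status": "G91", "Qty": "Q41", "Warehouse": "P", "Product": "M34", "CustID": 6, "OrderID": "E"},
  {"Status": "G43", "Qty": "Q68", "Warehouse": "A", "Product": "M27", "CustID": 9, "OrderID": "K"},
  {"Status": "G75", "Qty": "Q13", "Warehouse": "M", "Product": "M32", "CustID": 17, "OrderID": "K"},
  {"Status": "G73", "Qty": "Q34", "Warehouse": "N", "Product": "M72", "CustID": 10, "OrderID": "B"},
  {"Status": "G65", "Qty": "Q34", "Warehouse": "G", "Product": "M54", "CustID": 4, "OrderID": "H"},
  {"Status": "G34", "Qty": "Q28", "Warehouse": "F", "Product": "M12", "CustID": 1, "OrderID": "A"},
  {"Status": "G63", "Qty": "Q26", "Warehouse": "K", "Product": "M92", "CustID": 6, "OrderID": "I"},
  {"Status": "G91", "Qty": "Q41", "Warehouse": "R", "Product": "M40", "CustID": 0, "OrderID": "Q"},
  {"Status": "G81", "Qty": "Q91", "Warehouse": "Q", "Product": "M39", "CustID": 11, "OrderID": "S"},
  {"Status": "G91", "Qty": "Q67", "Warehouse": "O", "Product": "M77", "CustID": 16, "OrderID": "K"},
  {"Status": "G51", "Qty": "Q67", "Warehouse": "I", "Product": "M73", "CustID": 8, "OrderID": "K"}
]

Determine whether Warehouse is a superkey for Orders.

No

Two distinct rows share Warehouse=M, so Warehouse does not determine every attribute — not a superkey.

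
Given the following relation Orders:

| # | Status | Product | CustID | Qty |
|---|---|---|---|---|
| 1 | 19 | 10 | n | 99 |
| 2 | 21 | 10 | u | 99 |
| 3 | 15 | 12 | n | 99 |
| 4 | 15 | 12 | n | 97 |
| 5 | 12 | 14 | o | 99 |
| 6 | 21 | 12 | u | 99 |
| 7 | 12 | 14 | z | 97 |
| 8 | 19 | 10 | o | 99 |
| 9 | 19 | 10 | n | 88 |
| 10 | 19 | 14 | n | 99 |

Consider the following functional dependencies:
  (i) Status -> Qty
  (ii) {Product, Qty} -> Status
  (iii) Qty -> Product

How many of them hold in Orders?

0

(i) Status -> Qty: Status=19: rows 1, 8, 9, 10 → Qty takes values {99, 88} — violation; Status=15: rows 3, 4 → Qty takes values {99, 97} — violation; Status=12: rows 5, 7 → Qty takes values {99, 97} — violation — fails.
(ii) {Product, Qty} -> Status: (Product=10, Qty=99): rows 1, 2, 8 → Status takes values {19, 21} — violation; (Product=12, Qty=99): rows 3, 6 → Status takes values {15, 21} — violation; (Product=14, Qty=99): rows 5, 10 → Status takes values {12, 19} — violation — fails.
(iii) Qty -> Product: Qty=99: rows 1, 2, 3, 5, 6, 8, 10 → Product takes values {10, 12, 14} — violation; Qty=97: rows 4, 7 → Product takes values {12, 14} — violation — fails.
None of the 3 dependencies hold.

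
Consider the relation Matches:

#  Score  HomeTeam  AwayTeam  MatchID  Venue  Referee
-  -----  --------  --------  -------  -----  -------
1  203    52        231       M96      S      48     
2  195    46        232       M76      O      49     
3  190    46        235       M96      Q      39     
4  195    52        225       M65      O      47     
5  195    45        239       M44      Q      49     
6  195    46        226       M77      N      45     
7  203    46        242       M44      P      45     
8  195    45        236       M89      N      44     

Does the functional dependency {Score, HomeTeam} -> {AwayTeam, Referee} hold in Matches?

No

(Score=203, HomeTeam=52): row 1 → {AwayTeam,Referee} = (231, 48) ✓
(Score=195, HomeTeam=46): rows 2, 6 → {AwayTeam,Referee} takes values {(232, 49), (226, 45)} — violation
(Score=190, HomeTeam=46): row 3 → {AwayTeam,Referee} = (235, 39) ✓
(Score=195, HomeTeam=52): row 4 → {AwayTeam,Referee} = (225, 47) ✓
(Score=195, HomeTeam=45): rows 5, 8 → {AwayTeam,Referee} takes values {(239, 49), (236, 44)} — violation
(Score=203, HomeTeam=46): row 7 → {AwayTeam,Referee} = (242, 45) ✓
Two rows agree on {Score, HomeTeam} but differ on {AwayTeam, Referee}, so {Score, HomeTeam} -> {AwayTeam, Referee} does not hold.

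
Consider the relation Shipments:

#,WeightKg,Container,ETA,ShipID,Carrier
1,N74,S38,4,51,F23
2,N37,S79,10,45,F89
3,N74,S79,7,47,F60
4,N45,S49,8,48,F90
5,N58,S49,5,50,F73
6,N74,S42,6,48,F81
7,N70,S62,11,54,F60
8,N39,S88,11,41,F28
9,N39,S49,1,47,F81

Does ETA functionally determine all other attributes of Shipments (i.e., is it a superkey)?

No

Rows 7 and 8 have the same ETA value ETA=11 but are distinct tuples, so ETA does not determine every attribute — not a superkey.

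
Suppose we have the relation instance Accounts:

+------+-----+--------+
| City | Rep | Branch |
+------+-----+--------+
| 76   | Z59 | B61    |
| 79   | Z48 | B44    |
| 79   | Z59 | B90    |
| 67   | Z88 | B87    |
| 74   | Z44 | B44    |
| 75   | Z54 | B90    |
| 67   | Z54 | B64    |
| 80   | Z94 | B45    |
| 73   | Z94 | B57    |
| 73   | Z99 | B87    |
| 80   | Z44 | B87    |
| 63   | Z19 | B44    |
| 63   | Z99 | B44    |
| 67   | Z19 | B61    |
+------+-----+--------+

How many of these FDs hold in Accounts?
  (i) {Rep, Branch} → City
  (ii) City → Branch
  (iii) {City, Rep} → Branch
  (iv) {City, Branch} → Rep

2

(i) {Rep, Branch} → City: every LHS value maps to a single RHS value — holds.
(ii) City → Branch: City=79: 2 rows → Branch takes values {B44, B90} — violation; City=67: 3 rows → Branch takes values {B87, B64, B61} — violation; City=80: 2 rows → Branch takes values {B45, B87} — violation; City=73: 2 rows → Branch takes values {B57, B87} — violation — fails.
(iii) {City, Rep} → Branch: every LHS value maps to a single RHS value — holds.
(iv) {City, Branch} → Rep: (City=63, Branch=B44): 2 rows → Rep takes values {Z19, Z99} — violation — fails.
2 of the 4 dependencies hold.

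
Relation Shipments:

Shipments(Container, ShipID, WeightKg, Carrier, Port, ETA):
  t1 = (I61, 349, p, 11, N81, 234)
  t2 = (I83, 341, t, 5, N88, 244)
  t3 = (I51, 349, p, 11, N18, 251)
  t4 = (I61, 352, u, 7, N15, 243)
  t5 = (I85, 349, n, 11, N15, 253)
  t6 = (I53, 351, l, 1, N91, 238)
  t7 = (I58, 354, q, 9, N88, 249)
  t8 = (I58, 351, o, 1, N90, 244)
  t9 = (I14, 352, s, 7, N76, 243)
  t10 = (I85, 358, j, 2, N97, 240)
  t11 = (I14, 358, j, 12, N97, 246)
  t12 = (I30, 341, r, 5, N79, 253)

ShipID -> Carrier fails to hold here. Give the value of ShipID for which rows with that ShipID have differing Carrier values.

358

ShipID=349: rows 1, 3, 5 → Carrier = 11, 11, 11 ✓
ShipID=341: rows 2, 12 → Carrier = 5, 5 ✓
ShipID=352: rows 4, 9 → Carrier = 7, 7 ✓
ShipID=351: rows 6, 8 → Carrier = 1, 1 ✓
ShipID=354: row 7 → Carrier = 9 ✓
ShipID=358: rows 10, 11 → Carrier takes values {2, 12} — violation
The only ShipID value with inconsistent Carrier is ShipID=358.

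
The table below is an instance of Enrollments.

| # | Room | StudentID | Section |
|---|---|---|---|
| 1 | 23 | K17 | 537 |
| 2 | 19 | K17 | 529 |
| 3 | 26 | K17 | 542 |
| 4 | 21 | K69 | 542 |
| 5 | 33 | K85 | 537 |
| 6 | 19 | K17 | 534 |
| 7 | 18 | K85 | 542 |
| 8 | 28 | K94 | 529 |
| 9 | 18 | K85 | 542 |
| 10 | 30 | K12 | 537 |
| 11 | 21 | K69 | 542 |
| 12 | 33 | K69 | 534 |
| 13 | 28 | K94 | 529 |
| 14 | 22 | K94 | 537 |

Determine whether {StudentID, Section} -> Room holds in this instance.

Yes

(StudentID=K17, Section=537): row 1 → Room = 23 ✓
(StudentID=K17, Section=529): row 2 → Room = 19 ✓
(StudentID=K17, Section=542): row 3 → Room = 26 ✓
(StudentID=K69, Section=542): rows 4, 11 → Room = 21, 21 ✓
(StudentID=K85, Section=537): row 5 → Room = 33 ✓
(StudentID=K17, Section=534): row 6 → Room = 19 ✓
(StudentID=K85, Section=542): rows 7, 9 → Room = 18, 18 ✓
(StudentID=K94, Section=529): rows 8, 13 → Room = 28, 28 ✓
(StudentID=K12, Section=537): row 10 → Room = 30 ✓
(StudentID=K69, Section=534): row 12 → Room = 33 ✓
(StudentID=K94, Section=537): row 14 → Room = 22 ✓
Every {StudentID, Section} value is associated with a single Room value, so {StudentID, Section} -> Room holds.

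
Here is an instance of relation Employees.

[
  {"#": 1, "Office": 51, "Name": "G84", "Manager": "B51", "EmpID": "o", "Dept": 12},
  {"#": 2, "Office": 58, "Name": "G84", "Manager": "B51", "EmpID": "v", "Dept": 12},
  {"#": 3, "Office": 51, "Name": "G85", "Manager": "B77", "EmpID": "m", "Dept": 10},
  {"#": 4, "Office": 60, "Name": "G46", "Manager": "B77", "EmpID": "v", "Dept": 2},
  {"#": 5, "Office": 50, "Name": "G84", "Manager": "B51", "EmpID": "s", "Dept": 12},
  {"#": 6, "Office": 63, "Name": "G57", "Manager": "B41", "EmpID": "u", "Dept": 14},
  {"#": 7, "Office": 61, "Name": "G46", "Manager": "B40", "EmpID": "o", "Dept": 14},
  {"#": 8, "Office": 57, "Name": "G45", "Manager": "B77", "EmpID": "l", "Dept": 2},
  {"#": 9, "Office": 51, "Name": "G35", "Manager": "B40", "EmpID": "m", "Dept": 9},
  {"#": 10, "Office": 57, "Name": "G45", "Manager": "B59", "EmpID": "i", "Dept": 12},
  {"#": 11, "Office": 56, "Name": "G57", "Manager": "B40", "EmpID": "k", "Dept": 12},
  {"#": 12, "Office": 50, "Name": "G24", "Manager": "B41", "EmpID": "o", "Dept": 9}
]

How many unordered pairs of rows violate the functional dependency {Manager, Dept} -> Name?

(Manager=B51, Dept=12): all 3 rows agree on Name — 0 pairs.
(Manager=B77, Dept=2): violating pairs (4,8) — 1 pair.

1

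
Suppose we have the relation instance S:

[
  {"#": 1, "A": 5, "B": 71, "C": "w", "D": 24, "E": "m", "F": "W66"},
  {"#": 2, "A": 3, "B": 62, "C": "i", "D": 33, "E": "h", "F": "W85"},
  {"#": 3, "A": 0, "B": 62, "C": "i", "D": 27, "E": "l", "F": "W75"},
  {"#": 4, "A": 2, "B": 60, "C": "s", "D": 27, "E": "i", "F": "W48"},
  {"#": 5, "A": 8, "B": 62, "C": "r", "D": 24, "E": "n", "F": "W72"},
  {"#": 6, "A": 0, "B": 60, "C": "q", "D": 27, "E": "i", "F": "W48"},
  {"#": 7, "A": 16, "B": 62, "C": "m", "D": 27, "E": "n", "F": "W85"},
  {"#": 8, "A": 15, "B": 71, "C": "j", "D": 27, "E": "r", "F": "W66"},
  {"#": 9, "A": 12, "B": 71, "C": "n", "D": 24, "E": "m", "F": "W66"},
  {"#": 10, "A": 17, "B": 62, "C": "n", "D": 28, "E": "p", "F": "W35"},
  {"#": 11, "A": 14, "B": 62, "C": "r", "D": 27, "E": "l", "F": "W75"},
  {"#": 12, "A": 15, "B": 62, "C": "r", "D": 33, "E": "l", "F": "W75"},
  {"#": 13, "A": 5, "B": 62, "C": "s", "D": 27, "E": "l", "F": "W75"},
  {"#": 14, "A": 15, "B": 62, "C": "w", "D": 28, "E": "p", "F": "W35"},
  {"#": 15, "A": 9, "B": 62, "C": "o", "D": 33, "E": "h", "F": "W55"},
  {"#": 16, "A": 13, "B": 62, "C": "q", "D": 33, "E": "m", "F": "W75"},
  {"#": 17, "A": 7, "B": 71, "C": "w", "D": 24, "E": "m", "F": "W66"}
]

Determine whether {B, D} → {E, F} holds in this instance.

(B=71, D=24): rows 1, 9, 17 → {E,F} = (m, W66), (m, W66), (m, W66) ✓
(B=62, D=33): rows 2, 12, 15, 16 → {E,F} takes values {(h, W85), (l, W75), (h, W55), (m, W75)} — violation
(B=62, D=27): rows 3, 7, 11, 13 → {E,F} takes values {(l, W75), (n, W85)} — violation
(B=60, D=27): rows 4, 6 → {E,F} = (i, W48), (i, W48) ✓
(B=62, D=24): row 5 → {E,F} = (n, W72) ✓
(B=71, D=27): row 8 → {E,F} = (r, W66) ✓
(B=62, D=28): rows 10, 14 → {E,F} = (p, W35), (p, W35) ✓
Two rows agree on {B, D} but differ on {E, F}, so {B, D} → {E, F} does not hold.

No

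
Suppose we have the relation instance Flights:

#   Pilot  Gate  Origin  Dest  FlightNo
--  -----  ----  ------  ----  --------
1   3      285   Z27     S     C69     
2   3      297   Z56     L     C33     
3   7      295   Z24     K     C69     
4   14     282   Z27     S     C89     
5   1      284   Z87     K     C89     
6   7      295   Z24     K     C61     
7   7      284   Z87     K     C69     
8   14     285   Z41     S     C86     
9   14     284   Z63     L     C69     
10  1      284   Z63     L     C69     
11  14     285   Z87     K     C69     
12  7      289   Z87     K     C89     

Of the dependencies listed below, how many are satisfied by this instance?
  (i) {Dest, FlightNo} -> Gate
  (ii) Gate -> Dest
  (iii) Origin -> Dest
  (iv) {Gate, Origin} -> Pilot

1

(i) {Dest, FlightNo} -> Gate: (Dest=K, FlightNo=C69): rows 3, 7, 11 → Gate takes values {295, 284, 285} — violation; (Dest=K, FlightNo=C89): rows 5, 12 → Gate takes values {284, 289} — violation — fails.
(ii) Gate -> Dest: Gate=285: rows 1, 8, 11 → Dest takes values {S, K} — violation; Gate=284: rows 5, 7, 9, 10 → Dest takes values {K, L} — violation — fails.
(iii) Origin -> Dest: every LHS value maps to a single RHS value — holds.
(iv) {Gate, Origin} -> Pilot: (Gate=284, Origin=Z87): rows 5, 7 → Pilot takes values {1, 7} — violation; (Gate=284, Origin=Z63): rows 9, 10 → Pilot takes values {14, 1} — violation — fails.
1 of the 4 dependencies holds.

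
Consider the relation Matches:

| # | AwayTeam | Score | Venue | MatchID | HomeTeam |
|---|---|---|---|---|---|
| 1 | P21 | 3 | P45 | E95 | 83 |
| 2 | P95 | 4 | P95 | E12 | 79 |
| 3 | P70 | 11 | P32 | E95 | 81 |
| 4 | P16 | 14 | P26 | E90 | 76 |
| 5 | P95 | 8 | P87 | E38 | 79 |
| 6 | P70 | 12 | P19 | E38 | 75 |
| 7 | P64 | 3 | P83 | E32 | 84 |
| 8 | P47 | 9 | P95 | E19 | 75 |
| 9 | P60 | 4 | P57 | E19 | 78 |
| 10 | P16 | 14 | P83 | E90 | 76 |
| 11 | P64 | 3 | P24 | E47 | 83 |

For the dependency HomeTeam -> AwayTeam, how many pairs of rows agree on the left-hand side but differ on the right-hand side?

HomeTeam=83: violating pairs (1,11) — 1 pair.
HomeTeam=79: all 2 rows agree on AwayTeam — 0 pairs.
HomeTeam=76: all 2 rows agree on AwayTeam — 0 pairs.
HomeTeam=75: violating pairs (6,8) — 1 pair.

2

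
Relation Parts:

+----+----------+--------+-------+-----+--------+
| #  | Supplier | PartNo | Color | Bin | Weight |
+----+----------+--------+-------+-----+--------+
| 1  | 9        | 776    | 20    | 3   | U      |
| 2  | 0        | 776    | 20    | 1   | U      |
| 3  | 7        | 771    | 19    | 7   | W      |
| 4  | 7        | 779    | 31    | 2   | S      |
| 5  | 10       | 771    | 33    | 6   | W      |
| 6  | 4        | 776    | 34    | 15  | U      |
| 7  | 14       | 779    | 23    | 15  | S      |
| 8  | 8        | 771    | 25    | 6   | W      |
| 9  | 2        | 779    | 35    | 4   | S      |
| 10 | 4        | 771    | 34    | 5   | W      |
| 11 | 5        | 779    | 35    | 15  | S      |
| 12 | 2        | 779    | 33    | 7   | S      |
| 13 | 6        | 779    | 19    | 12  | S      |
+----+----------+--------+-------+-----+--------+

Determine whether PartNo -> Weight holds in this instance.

PartNo=776: rows 1, 2, 6 → Weight = U, U, U ✓
PartNo=771: rows 3, 5, 8, 10 → Weight = W, W, W, W ✓
PartNo=779: rows 4, 7, 9, 11, 12, 13 → Weight = S, S, S, S, S, S ✓
Every PartNo value is associated with a single Weight value, so PartNo -> Weight holds.

Yes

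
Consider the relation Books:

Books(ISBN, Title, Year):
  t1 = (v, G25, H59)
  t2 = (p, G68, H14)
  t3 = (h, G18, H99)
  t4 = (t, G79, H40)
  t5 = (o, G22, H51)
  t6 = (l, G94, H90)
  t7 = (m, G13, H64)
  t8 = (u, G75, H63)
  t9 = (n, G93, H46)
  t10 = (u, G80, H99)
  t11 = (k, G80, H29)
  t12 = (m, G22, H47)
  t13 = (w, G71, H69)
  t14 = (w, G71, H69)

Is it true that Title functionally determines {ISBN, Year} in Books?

Title=G25: row 1 → {ISBN,Year} = (v, H59) ✓
Title=G68: row 2 → {ISBN,Year} = (p, H14) ✓
Title=G18: row 3 → {ISBN,Year} = (h, H99) ✓
Title=G79: row 4 → {ISBN,Year} = (t, H40) ✓
Title=G22: rows 5, 12 → {ISBN,Year} takes values {(o, H51), (m, H47)} — violation
Title=G94: row 6 → {ISBN,Year} = (l, H90) ✓
Title=G13: row 7 → {ISBN,Year} = (m, H64) ✓
Title=G75: row 8 → {ISBN,Year} = (u, H63) ✓
Title=G93: row 9 → {ISBN,Year} = (n, H46) ✓
Title=G80: rows 10, 11 → {ISBN,Year} takes values {(u, H99), (k, H29)} — violation
Title=G71: rows 13, 14 → {ISBN,Year} = (w, H69), (w, H69) ✓
Two rows agree on Title but differ on {ISBN, Year}, so Title -> {ISBN, Year} does not hold.

No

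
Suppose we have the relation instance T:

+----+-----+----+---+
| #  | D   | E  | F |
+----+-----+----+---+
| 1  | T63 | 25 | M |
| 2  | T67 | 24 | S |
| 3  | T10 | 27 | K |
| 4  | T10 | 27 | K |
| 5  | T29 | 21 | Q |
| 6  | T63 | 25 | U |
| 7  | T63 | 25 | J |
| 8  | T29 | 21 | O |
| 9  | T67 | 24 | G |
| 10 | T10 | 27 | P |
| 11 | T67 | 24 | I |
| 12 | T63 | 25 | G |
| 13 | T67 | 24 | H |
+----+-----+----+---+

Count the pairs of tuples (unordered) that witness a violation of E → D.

0

E=25: all 4 rows agree on D — 0 pairs.
E=24: all 4 rows agree on D — 0 pairs.
E=27: all 3 rows agree on D — 0 pairs.
E=21: all 2 rows agree on D — 0 pairs.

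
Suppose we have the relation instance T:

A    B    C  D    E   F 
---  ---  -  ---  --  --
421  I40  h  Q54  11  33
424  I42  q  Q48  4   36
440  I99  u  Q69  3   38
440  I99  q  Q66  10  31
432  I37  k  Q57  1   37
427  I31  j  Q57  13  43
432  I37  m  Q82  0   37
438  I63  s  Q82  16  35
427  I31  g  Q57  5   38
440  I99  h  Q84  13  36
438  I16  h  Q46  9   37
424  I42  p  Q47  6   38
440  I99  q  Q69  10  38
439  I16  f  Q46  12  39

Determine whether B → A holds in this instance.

B=I40: 1 row → A = 421 ✓
B=I42: 2 rows → A = 424, 424 ✓
B=I99: 4 rows → A = 440, 440, 440, 440 ✓
B=I37: 2 rows → A = 432, 432 ✓
B=I31: 2 rows → A = 427, 427 ✓
B=I63: 1 row → A = 438 ✓
B=I16: 2 rows → A takes values {438, 439} — violation
Two rows agree on B but differ on A, so B → A does not hold.

No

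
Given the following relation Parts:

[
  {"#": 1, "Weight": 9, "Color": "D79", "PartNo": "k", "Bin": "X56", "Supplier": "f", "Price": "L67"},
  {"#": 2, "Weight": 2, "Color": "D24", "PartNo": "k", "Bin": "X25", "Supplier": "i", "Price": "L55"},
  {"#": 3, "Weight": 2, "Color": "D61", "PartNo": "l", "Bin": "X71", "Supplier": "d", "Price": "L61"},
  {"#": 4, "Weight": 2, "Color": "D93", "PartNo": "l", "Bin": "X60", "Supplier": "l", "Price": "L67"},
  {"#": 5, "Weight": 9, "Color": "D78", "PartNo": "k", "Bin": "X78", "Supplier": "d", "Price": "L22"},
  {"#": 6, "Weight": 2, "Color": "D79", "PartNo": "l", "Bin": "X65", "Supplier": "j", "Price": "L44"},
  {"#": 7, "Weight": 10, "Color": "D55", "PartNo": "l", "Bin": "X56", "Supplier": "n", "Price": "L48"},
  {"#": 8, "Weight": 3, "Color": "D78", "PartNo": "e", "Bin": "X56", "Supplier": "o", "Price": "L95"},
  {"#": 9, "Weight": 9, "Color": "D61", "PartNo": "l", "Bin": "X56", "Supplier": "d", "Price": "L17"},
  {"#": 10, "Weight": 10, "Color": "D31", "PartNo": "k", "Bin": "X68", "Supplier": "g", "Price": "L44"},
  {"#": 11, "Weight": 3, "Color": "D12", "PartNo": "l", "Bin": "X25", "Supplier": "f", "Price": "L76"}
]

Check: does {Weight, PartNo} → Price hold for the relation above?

No

(Weight=9, PartNo=k): rows 1, 5 → Price takes values {L67, L22} — violation
(Weight=2, PartNo=k): row 2 → Price = L55 ✓
(Weight=2, PartNo=l): rows 3, 4, 6 → Price takes values {L61, L67, L44} — violation
(Weight=10, PartNo=l): row 7 → Price = L48 ✓
(Weight=3, PartNo=e): row 8 → Price = L95 ✓
(Weight=9, PartNo=l): row 9 → Price = L17 ✓
(Weight=10, PartNo=k): row 10 → Price = L44 ✓
(Weight=3, PartNo=l): row 11 → Price = L76 ✓
Two rows agree on {Weight, PartNo} but differ on Price, so {Weight, PartNo} → Price does not hold.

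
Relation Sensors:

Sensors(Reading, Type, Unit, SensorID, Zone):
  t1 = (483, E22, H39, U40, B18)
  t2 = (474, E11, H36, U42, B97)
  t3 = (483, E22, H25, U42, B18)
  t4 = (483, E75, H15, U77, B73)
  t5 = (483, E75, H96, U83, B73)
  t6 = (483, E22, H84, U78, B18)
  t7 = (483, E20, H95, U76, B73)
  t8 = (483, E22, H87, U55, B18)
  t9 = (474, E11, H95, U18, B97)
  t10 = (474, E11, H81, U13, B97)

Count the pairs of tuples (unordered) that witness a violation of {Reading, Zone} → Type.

(Reading=483, Zone=B18): all 4 rows agree on Type — 0 pairs.
(Reading=474, Zone=B97): all 3 rows agree on Type — 0 pairs.
(Reading=483, Zone=B73): violating pairs (4,7), (5,7) — 2 pairs.

2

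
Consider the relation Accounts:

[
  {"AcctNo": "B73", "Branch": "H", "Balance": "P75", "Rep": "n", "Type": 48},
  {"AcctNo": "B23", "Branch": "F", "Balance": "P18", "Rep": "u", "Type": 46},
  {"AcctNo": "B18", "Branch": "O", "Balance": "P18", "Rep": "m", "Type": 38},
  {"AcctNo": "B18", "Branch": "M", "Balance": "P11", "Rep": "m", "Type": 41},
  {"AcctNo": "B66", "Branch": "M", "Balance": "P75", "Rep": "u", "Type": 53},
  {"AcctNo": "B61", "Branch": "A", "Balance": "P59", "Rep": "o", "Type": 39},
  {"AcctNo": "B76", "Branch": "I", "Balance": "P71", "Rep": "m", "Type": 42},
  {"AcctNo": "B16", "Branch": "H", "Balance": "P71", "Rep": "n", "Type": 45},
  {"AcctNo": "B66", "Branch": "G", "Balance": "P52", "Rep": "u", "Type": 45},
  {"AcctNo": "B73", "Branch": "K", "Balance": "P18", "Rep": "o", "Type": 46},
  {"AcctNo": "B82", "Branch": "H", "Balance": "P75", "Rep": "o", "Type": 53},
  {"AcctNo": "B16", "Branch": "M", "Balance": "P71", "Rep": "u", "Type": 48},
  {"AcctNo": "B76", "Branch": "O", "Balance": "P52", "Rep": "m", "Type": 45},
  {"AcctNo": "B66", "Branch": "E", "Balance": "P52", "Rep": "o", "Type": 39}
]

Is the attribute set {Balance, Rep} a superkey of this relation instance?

All 14 rows have distinct {Balance, Rep} values, so {Balance, Rep} → (all attributes) holds and {Balance, Rep} is a superkey.

Yes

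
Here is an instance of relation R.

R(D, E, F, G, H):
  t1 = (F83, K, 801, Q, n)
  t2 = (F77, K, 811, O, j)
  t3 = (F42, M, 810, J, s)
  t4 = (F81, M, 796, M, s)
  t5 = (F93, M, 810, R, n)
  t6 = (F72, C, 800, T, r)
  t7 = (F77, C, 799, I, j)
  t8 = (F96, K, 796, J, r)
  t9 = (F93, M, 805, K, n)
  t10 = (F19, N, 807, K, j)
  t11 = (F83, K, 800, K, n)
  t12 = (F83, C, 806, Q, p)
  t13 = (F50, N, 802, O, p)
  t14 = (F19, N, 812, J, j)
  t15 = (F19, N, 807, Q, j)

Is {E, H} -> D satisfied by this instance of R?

(E=K, H=n): rows 1, 11 → D = F83, F83 ✓
(E=K, H=j): row 2 → D = F77 ✓
(E=M, H=s): rows 3, 4 → D takes values {F42, F81} — violation
(E=M, H=n): rows 5, 9 → D = F93, F93 ✓
(E=C, H=r): row 6 → D = F72 ✓
(E=C, H=j): row 7 → D = F77 ✓
(E=K, H=r): row 8 → D = F96 ✓
(E=N, H=j): rows 10, 14, 15 → D = F19, F19, F19 ✓
(E=C, H=p): row 12 → D = F83 ✓
(E=N, H=p): row 13 → D = F50 ✓
Two rows agree on {E, H} but differ on D, so {E, H} -> D does not hold.

No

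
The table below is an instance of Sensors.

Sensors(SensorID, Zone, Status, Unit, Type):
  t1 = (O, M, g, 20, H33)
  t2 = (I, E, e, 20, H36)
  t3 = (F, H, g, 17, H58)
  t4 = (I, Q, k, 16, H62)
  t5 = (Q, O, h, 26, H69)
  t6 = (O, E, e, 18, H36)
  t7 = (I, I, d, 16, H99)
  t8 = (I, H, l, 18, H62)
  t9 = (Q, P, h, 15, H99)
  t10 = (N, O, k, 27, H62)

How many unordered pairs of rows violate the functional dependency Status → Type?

2

Status=g: violating pairs (1,3) — 1 pair.
Status=e: all 2 rows agree on Type — 0 pairs.
Status=k: all 2 rows agree on Type — 0 pairs.
Status=h: violating pairs (5,9) — 1 pair.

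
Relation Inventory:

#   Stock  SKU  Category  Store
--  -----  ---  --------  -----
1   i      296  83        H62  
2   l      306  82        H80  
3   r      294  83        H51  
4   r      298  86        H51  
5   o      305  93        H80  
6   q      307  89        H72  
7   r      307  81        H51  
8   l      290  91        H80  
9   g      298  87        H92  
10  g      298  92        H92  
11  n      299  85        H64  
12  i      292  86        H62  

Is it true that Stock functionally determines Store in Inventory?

Yes

Stock=i: rows 1, 12 → Store = H62, H62 ✓
Stock=l: rows 2, 8 → Store = H80, H80 ✓
Stock=r: rows 3, 4, 7 → Store = H51, H51, H51 ✓
Stock=o: row 5 → Store = H80 ✓
Stock=q: row 6 → Store = H72 ✓
Stock=g: rows 9, 10 → Store = H92, H92 ✓
Stock=n: row 11 → Store = H64 ✓
Every Stock value is associated with a single Store value, so Stock -> Store holds.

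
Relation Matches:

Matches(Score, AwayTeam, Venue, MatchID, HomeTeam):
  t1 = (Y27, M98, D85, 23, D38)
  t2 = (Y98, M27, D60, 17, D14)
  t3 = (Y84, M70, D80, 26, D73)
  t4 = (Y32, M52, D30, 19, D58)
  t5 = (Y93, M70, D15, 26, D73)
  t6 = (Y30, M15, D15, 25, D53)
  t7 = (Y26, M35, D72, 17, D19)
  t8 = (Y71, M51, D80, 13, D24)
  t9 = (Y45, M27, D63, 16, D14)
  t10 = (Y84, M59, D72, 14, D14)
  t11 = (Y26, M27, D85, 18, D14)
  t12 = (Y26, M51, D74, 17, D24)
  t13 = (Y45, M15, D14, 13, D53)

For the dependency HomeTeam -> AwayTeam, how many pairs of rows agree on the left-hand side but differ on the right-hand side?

3

HomeTeam=D14: violating pairs (2,10), (9,10), (10,11) — 3 pairs.
HomeTeam=D73: all 2 rows agree on AwayTeam — 0 pairs.
HomeTeam=D53: all 2 rows agree on AwayTeam — 0 pairs.
HomeTeam=D24: all 2 rows agree on AwayTeam — 0 pairs.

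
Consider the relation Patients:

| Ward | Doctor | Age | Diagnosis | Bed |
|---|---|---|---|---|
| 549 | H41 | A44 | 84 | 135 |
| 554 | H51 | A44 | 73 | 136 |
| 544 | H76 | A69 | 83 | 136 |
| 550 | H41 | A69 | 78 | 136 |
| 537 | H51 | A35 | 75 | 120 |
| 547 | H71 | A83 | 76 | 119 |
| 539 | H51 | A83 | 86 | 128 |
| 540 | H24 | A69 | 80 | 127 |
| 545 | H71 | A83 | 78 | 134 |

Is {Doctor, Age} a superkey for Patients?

Two distinct rows share (Doctor=H71, Age=A83), so {Doctor, Age} does not determine every attribute — not a superkey.

No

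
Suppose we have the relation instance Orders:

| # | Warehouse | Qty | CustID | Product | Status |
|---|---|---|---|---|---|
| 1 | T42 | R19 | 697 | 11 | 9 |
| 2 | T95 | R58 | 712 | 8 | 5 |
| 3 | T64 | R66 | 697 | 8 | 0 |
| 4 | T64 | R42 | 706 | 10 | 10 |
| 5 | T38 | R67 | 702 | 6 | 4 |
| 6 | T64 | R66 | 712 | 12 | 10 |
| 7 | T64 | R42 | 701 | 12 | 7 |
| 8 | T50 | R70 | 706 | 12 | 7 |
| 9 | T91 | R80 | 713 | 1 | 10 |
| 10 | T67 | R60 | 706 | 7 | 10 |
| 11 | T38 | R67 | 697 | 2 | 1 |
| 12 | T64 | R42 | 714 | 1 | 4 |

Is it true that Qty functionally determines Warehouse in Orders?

Qty=R19: row 1 → Warehouse = T42 ✓
Qty=R58: row 2 → Warehouse = T95 ✓
Qty=R66: rows 3, 6 → Warehouse = T64, T64 ✓
Qty=R42: rows 4, 7, 12 → Warehouse = T64, T64, T64 ✓
Qty=R67: rows 5, 11 → Warehouse = T38, T38 ✓
Qty=R70: row 8 → Warehouse = T50 ✓
Qty=R80: row 9 → Warehouse = T91 ✓
Qty=R60: row 10 → Warehouse = T67 ✓
Every Qty value is associated with a single Warehouse value, so Qty -> Warehouse holds.

Yes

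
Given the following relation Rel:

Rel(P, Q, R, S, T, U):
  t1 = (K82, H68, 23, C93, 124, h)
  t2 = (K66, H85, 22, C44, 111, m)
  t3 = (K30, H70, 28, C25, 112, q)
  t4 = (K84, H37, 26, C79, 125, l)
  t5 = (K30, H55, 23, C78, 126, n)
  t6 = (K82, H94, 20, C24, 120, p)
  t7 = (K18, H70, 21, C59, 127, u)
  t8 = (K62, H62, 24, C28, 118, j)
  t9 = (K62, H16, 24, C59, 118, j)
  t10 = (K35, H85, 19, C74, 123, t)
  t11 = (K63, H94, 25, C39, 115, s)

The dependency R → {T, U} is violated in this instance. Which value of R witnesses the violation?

23

R=23: rows 1, 5 → {T,U} takes values {(124, h), (126, n)} — violation
R=22: row 2 → {T,U} = (111, m) ✓
R=28: row 3 → {T,U} = (112, q) ✓
R=26: row 4 → {T,U} = (125, l) ✓
R=20: row 6 → {T,U} = (120, p) ✓
R=21: row 7 → {T,U} = (127, u) ✓
R=24: rows 8, 9 → {T,U} = (118, j), (118, j) ✓
R=19: row 10 → {T,U} = (123, t) ✓
R=25: row 11 → {T,U} = (115, s) ✓
The only R value with inconsistent RHS is R=23.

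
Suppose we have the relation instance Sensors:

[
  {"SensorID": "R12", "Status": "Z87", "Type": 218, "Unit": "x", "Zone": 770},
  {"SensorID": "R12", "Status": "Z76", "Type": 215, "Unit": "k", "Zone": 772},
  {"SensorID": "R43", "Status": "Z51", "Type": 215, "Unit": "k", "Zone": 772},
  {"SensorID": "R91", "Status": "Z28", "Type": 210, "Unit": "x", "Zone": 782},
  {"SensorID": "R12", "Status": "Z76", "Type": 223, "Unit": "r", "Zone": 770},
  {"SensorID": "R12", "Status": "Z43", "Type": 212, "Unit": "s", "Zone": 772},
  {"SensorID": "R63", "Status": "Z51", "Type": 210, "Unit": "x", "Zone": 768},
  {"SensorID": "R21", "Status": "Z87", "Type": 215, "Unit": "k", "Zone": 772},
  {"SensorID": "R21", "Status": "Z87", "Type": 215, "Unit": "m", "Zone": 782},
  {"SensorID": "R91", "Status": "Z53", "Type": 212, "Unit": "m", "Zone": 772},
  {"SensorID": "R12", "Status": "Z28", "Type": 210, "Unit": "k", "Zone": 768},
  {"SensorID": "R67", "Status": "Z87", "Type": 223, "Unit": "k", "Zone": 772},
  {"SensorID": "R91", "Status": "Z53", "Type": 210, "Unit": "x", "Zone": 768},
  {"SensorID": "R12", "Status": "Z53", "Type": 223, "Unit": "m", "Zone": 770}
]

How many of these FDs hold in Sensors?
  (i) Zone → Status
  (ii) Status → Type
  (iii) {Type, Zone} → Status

(i) Zone → Status: Zone=770: 3 rows → Status takes values {Z87, Z76, Z53} — violation; Zone=772: 6 rows → Status takes values {Z76, Z51, Z43, Z87, Z53} — violation; Zone=782: 2 rows → Status takes values {Z28, Z87} — violation; Zone=768: 3 rows → Status takes values {Z51, Z28, Z53} — violation — fails.
(ii) Status → Type: Status=Z87: 4 rows → Type takes values {218, 215, 223} — violation; Status=Z76: 2 rows → Type takes values {215, 223} — violation; Status=Z51: 2 rows → Type takes values {215, 210} — violation; Status=Z53: 3 rows → Type takes values {212, 210, 223} — violation — fails.
(iii) {Type, Zone} → Status: (Type=215, Zone=772): 3 rows → Status takes values {Z76, Z51, Z87} — violation; (Type=223, Zone=770): 2 rows → Status takes values {Z76, Z53} — violation; (Type=212, Zone=772): 2 rows → Status takes values {Z43, Z53} — violation; (Type=210, Zone=768): 3 rows → Status takes values {Z51, Z28, Z53} — violation — fails.
None of the 3 dependencies hold.

0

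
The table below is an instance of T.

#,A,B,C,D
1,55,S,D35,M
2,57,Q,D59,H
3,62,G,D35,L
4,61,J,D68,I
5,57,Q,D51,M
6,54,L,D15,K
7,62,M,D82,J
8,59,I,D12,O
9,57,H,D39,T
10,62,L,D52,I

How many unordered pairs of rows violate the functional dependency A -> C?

6

A=57: violating pairs (2,5), (2,9), (5,9) — 3 pairs.
A=62: violating pairs (3,7), (3,10), (7,10) — 3 pairs.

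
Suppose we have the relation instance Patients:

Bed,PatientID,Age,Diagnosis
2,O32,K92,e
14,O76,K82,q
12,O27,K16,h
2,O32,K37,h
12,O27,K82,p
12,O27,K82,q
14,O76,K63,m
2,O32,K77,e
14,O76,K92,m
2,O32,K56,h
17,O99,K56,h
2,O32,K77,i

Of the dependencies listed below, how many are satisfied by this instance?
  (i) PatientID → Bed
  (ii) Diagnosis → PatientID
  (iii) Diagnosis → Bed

(i) PatientID → Bed: every LHS value maps to a single RHS value — holds.
(ii) Diagnosis → PatientID: Diagnosis=q: 2 rows → PatientID takes values {O76, O27} — violation; Diagnosis=h: 4 rows → PatientID takes values {O27, O32, O99} — violation — fails.
(iii) Diagnosis → Bed: Diagnosis=q: 2 rows → Bed takes values {14, 12} — violation; Diagnosis=h: 4 rows → Bed takes values {12, 2, 17} — violation — fails.
1 of the 3 dependencies holds.

1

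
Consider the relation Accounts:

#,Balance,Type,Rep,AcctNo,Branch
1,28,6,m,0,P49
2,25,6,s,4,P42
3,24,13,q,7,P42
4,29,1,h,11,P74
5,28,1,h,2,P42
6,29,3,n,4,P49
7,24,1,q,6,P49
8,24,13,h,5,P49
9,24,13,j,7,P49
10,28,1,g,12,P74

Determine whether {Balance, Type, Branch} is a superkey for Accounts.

No

Rows 8 and 9 have the same {Balance, Type, Branch} value (Balance=24, Type=13, Branch=P49) but are distinct tuples, so {Balance, Type, Branch} does not determine every attribute — not a superkey.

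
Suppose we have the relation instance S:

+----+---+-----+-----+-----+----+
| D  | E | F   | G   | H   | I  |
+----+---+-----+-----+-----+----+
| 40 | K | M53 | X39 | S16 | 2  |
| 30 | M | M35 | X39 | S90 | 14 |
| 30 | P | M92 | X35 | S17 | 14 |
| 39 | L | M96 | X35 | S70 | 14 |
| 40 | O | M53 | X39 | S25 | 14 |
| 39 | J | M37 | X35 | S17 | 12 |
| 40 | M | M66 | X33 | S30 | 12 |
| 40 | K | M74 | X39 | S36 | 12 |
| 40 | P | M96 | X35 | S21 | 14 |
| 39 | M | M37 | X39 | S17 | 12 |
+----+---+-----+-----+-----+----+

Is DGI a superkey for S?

Yes

All 10 rows have distinct DGI values, so DGI → (all attributes) holds and DGI is a superkey.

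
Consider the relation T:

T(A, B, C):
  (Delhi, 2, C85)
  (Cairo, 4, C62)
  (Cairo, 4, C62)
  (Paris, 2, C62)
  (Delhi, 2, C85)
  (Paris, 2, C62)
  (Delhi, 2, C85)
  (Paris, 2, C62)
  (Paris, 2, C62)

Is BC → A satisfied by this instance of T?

(B=2, C=C85): 3 rows → A = Delhi, Delhi, Delhi ✓
(B=4, C=C62): 2 rows → A = Cairo, Cairo ✓
(B=2, C=C62): 4 rows → A = Paris, Paris, Paris, Paris ✓
Every BC value is associated with a single A value, so BC → A holds.

Yes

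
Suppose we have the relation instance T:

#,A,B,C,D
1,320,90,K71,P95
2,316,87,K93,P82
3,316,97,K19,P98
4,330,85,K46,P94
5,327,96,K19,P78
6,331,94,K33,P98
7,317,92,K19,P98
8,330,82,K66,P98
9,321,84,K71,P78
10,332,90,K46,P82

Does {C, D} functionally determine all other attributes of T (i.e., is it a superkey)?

No

Rows 3 and 7 have the same {C, D} value (C=K19, D=P98) but are distinct tuples, so {C, D} does not determine every attribute — not a superkey.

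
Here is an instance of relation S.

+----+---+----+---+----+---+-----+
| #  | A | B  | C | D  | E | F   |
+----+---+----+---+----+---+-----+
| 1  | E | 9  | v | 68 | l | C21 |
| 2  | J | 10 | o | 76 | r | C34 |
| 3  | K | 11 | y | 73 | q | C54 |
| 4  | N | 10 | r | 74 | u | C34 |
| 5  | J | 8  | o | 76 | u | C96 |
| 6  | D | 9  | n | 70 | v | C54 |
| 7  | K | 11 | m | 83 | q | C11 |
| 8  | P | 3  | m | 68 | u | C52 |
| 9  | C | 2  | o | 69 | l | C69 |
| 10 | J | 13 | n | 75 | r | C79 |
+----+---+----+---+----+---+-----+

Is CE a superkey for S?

Yes

All 10 rows have distinct CE values, so CE → (all attributes) holds and CE is a superkey.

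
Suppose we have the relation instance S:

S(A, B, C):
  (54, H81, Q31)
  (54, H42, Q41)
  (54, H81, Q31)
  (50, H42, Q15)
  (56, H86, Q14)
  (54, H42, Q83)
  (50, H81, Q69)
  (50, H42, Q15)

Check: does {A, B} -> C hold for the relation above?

No

(A=54, B=H81): 2 rows → C = Q31, Q31 ✓
(A=54, B=H42): 2 rows → C takes values {Q41, Q83} — violation
(A=50, B=H42): 2 rows → C = Q15, Q15 ✓
(A=56, B=H86): 1 row → C = Q14 ✓
(A=50, B=H81): 1 row → C = Q69 ✓
Two rows agree on {A, B} but differ on C, so {A, B} -> C does not hold.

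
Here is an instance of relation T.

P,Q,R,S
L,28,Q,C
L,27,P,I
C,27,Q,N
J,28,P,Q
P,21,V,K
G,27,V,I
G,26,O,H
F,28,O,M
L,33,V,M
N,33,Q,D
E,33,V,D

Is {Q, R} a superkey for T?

Two distinct rows share (Q=33, R=V), so {Q, R} does not determine every attribute — not a superkey.

No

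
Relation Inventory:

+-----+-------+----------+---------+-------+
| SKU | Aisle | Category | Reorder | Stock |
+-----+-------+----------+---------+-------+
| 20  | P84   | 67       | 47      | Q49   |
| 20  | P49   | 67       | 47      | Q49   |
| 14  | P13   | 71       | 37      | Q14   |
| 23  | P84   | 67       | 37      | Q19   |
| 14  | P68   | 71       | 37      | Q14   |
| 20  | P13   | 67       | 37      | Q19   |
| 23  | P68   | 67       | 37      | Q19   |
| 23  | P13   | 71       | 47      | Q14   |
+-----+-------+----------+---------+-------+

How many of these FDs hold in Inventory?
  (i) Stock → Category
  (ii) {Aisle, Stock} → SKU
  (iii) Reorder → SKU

1

(i) Stock → Category: every LHS value maps to a single RHS value — holds.
(ii) {Aisle, Stock} → SKU: (Aisle=P13, Stock=Q14): 2 rows → SKU takes values {14, 23} — violation — fails.
(iii) Reorder → SKU: Reorder=47: 3 rows → SKU takes values {20, 23} — violation; Reorder=37: 5 rows → SKU takes values {14, 23, 20} — violation — fails.
1 of the 3 dependencies holds.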